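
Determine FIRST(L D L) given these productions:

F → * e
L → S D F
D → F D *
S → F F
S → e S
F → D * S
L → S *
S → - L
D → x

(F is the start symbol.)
{ '*', '-', 'e', 'x' }

FIRST sets of the non-terminals involved (from the grammar, by fixed-point iteration):
  FIRST(L) = { '*', '-', 'e', 'x' }

To compute FIRST(L D L), process the symbols left to right:
Symbol L is a non-terminal. Add FIRST(L) \ {ε} = { '*', '-', 'e', 'x' }
L is not nullable (ε ∉ FIRST(L)), so stop here.
FIRST(L D L) = { '*', '-', 'e', 'x' }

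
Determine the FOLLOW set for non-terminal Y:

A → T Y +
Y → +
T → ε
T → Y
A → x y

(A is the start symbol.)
To compute FOLLOW(Y), find every occurrence of Y on a right-hand side N → α Y β: add FIRST(β) \ {ε}, and if β is empty or nullable also add FOLLOW(N). Iterate to a fixed point.

In A → T Y +: Y is followed by '+', add FIRST('+') \ {ε} = { '+' }
In T → Y: Y is at the end, add FOLLOW(T)

The FOLLOW sets referred to above (computed the same way, to a fixed point):
  FOLLOW(T) = { '+' }

Taking the union: FOLLOW(Y) = { '+' }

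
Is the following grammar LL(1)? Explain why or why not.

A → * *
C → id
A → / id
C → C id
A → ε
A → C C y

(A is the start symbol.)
No. Predict set conflict for C: { 'id' }

A grammar is LL(1) if for each non-terminal N with multiple productions, the predict sets of those productions are pairwise disjoint, where PREDICT(N → α) = (FIRST(α) \ {ε}) ∪ (FOLLOW(N) if α ⇒* ε).

Relevant sets:
  FIRST(C) = { 'id' }
  FOLLOW(A) = { $ }

For A:
  PREDICT(A → '*' '*') = { '*' }
  PREDICT(A → '/' id) = { '/' }
  PREDICT(A → ε) = { $ }
  PREDICT(A → C C y) = { 'id' }
For C:
  PREDICT(C → id) = { 'id' }
  PREDICT(C → C id) = { 'id' }

Conflict found: Predict set conflict for C: { 'id' }
The grammar is NOT LL(1).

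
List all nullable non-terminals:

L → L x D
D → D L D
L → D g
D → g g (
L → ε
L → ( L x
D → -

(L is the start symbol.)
{ 'L' }

A non-terminal is nullable if it can derive ε (the empty string): either it has an ε-production, or it has a production whose right-hand side consists entirely of nullable non-terminals.

ε-productions: L → ε
So L is immediately nullable.
No further non-terminal can be added: every production for the remaining non-terminals contains a terminal or a non-nullable non-terminal.
Nullable = { 'L' }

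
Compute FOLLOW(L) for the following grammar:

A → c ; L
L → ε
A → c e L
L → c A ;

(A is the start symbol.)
To compute FOLLOW(L), find every occurrence of L on a right-hand side N → α L β: add FIRST(β) \ {ε}, and if β is empty or nullable also add FOLLOW(N). Iterate to a fixed point.

In A → c ; L: L is at the end, add FOLLOW(A)
In A → c e L: L is at the end, add FOLLOW(A)

The FOLLOW sets referred to above (computed the same way, to a fixed point):
  FOLLOW(A) = { $, ';' }

Taking the union: FOLLOW(L) = { $, ';' }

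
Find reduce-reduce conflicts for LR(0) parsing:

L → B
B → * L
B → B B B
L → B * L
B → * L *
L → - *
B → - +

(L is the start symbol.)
Yes — I10: [B → * L .] vs [L → B * L .]

A reduce-reduce conflict occurs when an LR(0) state has two complete items [A → α .] and [B → β .] — both call for a reduction, and with no lookahead the parser cannot choose between them.

Augment with L' → L and build the canonical LR(0) collection (I0 = CLOSURE({[L' → . L]}), then GOTO on every symbol after a dot until no new states appear). It has 14 states:
  I0: { [B → . * L *], [B → . * L], [B → . - +], [B → . B B B], [L → . - *], [L → . B * L], [L → . B], [L' → . L] }  — shift
  I1: { [B → * . L *], [B → * . L], [B → . * L *], [B → . * L], [B → . - +], [B → . B B B], [L → . - *], [L → . B * L], [L → . B] }  — shift
  I2: { [B → - . +], [L → - . *] }  — shift
  I3: { [B → . * L *], [B → . * L], [B → . - +], [B → . B B B], [B → B . B B], [L → B . * L], [L → B .] }  — shift, reduce
  I4: { [L' → L .] }  — accept
  I5: { [B → * . L *], [B → * . L], [B → . * L *], [B → . * L], [B → . - +], [B → . B B B], [L → . - *], [L → . B * L], [L → . B], [L → B * . L] }  — shift
  I6: { [B → - . +] }  — shift
  I7: { [B → . * L *], [B → . * L], [B → . - +], [B → . B B B], [B → B . B B], [B → B B . B] }  — shift
  I8: { [B → . * L *], [B → . * L], [B → . - +], [B → . B B B], [B → B . B B], [B → B B . B], [B → B B B .] }  — shift, reduce
  I9: { [B → - + .] }  — reduce
  I10: { [B → * L . *], [B → * L .], [L → B * L .] }  — shift, 2 reduces
  I11: { [B → * L * .] }  — reduce
  I12: { [L → - * .] }  — reduce
  I13: { [B → * L . *], [B → * L .] }  — shift, reduce

I10 contains complete items [B → * L .], [L → B * L .] — reduce-reduce conflict.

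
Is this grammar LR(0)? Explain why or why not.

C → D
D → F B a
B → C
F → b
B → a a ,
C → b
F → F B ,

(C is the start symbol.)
Augment with C' → C and build the canonical LR(0) collection (I0 = CLOSURE({[C' → . C]}), then GOTO on every symbol after a dot until no new states appear). It has 12 states:
  I0: { [C → . D], [C → . b], [C' → . C], [D → . F B a], [F → . F B ,], [F → . b] }  — shift
  I1: { [C' → C .] }  — accept
  I2: { [C → D .] }  — reduce
  I3: { [B → . C], [B → . a a ,], [C → . D], [C → . b], [D → . F B a], [D → F . B a], [F → . F B ,], [F → . b], [F → F . B ,] }  — shift
  I4: { [C → b .], [F → b .] }  — 2 reduces
  I5: { [D → F B . a], [F → F B . ,] }  — shift
  I6: { [B → C .] }  — reduce
  I7: { [B → a . a ,] }  — shift
  I8: { [B → a a . ,] }  — shift
  I9: { [B → a a , .] }  — reduce
  I10: { [F → F B , .] }  — reduce
  I11: { [D → F B a .] }  — reduce

Conflict in state I4:
  Reduce-reduce conflict: [C → b .] and [F → b .]
So the grammar is NOT LR(0).

Answer: No. Reduce-reduce conflict: [C → b .] and [F → b .]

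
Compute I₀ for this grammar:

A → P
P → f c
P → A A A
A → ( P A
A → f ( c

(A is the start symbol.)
{ [A → . ( P A], [A → . P], [A → . f ( c], [A' → . A], [P → . A A A], [P → . f c] }

First, augment the grammar with A' → A
I₀ = CLOSURE({ [A' → . A] }):
  [A' → . A] has the dot before A: add [A → . P], [A → . ( P A], [A → . f ( c]
  [A → . P] has the dot before P: add [P → . f c], [P → . A A A]
No further items can be added.

I₀ = { [A → . ( P A], [A → . P], [A → . f ( c], [A' → . A], [P → . A A A], [P → . f c] }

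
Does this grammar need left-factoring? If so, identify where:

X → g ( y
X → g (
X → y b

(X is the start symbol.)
Left-factoring is needed when two productions for the same non-terminal
share a common prefix on the right-hand side.

Productions for X:
  X → g ( y
  X → g (
  X → y b

Found common prefix 'g (' in productions for X

Answer: Yes, X has productions with common prefix 'g ('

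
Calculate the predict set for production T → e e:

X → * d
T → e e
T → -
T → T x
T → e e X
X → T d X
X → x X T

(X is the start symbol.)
{ 'e' }

PREDICT(T → e e) = (FIRST(RHS) \ {ε}) ∪ (FOLLOW(T) if ε ∈ FIRST(RHS), i.e. RHS ⇒* ε)
FIRST(e e) = { 'e' }
ε ∉ FIRST(e e), so FOLLOW(T) is not added.
PREDICT(T → e e) = { 'e' }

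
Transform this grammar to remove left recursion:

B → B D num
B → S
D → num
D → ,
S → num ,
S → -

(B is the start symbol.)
B is directly left-recursive. The standard transformation for
  A → A α₁ | ... | A α_m | β₁ | ... | β_n
is
  A  → β₁ A' | ... | β_n A'
  A' → α₁ A' | ... | α_m A' | ε

B → S becomes B → S B'
B → B D num becomes B' → D num B'
Add B' → ε

Productions for other non-terminals are unchanged:
  D → num
  D → ,
  S → num ,
  S → -

Resulting grammar:
B → S B'
B' → D num B'
B' → ε
D → num
D → ,
S → num ,
S → -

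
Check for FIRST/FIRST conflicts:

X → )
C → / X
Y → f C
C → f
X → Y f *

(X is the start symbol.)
No FIRST/FIRST conflicts.

A FIRST/FIRST conflict occurs when two productions N → α and N → β for the same non-terminal have FIRST(α) ∩ FIRST(β) ≠ ∅ (with ε ∈ FIRST of a nullable right-hand side, so two nullable alternatives also conflict).

FIRST sets of the non-terminals at (or reachable through a nullable prefix from) the front of some alternative:
  FIRST(Y) = { 'f' }

Productions for X:
  X → ): FIRST = { ')' }
  X → Y f *: FIRST = { 'f' }
Productions for C:
  C → / X: FIRST = { '/' }
  C → f: FIRST = { 'f' }
Y has only one production, so no FIRST/FIRST conflict is possible there.

All alternatives of each non-terminal have pairwise disjoint FIRST sets.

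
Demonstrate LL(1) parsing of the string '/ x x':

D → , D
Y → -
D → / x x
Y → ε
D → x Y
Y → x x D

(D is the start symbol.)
Stack is shown with the top on the left.

Stack    Input    Action
------------------------
D $      / x x $  output D → / x x
/ x x $  / x x $  match '/'
x x $    x x $    match 'x'
x $      x $      match 'x'
$        $        accept

The string is accepted.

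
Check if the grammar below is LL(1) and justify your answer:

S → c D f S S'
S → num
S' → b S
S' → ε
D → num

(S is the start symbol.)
No. Predict set conflict for S': { 'b' }

A grammar is LL(1) if for each non-terminal N with multiple productions, the predict sets of those productions are pairwise disjoint, where PREDICT(N → α) = (FIRST(α) \ {ε}) ∪ (FOLLOW(N) if α ⇒* ε).

Relevant sets:
  FOLLOW(S') = { $, 'b' }

For S:
  PREDICT(S → c D f S S') = { 'c' }
  PREDICT(S → num) = { 'num' }
For S':
  PREDICT(S' → b S) = { 'b' }
  PREDICT(S' → ε) = { $, 'b' }
D has a single production, so nothing to check there.

Conflict found: Predict set conflict for S': { 'b' }
The grammar is NOT LL(1).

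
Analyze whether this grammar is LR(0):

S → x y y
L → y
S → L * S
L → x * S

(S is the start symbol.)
Yes, the grammar is LR(0)

Augment with S' → S and build the canonical LR(0) collection (I0 = CLOSURE({[S' → . S]}), then GOTO on every symbol after a dot until no new states appear). It has 11 states:
  I0: { [L → . x * S], [L → . y], [S → . L * S], [S → . x y y], [S' → . S] }  — shift
  I1: { [S → L . * S] }  — shift
  I2: { [S' → S .] }  — accept
  I3: { [L → x . * S], [S → x . y y] }  — shift
  I4: { [L → y .] }  — reduce
  I5: { [L → . x * S], [L → . y], [L → x * . S], [S → . L * S], [S → . x y y] }  — shift
  I6: { [S → x y . y] }  — shift
  I7: { [S → x y y .] }  — reduce
  I8: { [L → x * S .] }  — reduce
  I9: { [L → . x * S], [L → . y], [S → . L * S], [S → . x y y], [S → L * . S] }  — shift
  I10: { [S → L * S .] }  — reduce

Every state is either a pure shift/goto state or contains exactly one complete item and nothing to shift — no conflicts. The grammar is LR(0).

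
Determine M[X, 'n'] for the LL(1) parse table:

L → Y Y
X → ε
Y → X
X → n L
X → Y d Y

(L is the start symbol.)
To find M[X, 'n'], we find productions for X where 'n' is in the predict set (PREDICT(N → α) = (FIRST(α) \ {ε}) ∪ (FOLLOW(N) if α ⇒* ε)).

Relevant sets:
  FIRST(Y) = { 'd', 'n', ε }
  FOLLOW(X) = { $, 'd', 'n' }

X → ε: PREDICT = { $, 'd', 'n' }
  'n' is in predict set, so this production goes in M[X, 'n']
X → n L: PREDICT = { 'n' }
  'n' is in predict set, so this production goes in M[X, 'n']
X → Y d Y: PREDICT = { 'd', 'n' }
  'n' is in predict set, so this production goes in M[X, 'n']

M[X, 'n'] = X → ε, X → n L, X → Y d Y  (a multiply-defined cell — the grammar is not LL(1))

Answer: X → ε, X → n L, X → Y d Y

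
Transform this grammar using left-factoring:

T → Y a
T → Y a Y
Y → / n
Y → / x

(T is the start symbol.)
T → Y a T'
T' → ε
T' → Y
Y → / Y'
Y' → n
Y' → x

Left-factoring transforms A → αβ₁ | αβ₂ into A → αA' and A' → β₁ | β₂
(α is the longest common prefix among the alternatives). Repeat until
no nonterminal has two alternatives with a common prefix.

Round 1: T has alternatives sharing prefix 'Y a'. Introduce T': T → Y a T'
  Add: T' → ε
  Add: T' → Y

Round 2: Y has alternatives sharing prefix '/'. Introduce Y': Y → / Y'
  Add: Y' → n
  Add: Y' → x

No remaining common prefixes — done.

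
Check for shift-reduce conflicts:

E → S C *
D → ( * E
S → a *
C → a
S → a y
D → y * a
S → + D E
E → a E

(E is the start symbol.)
A shift-reduce conflict occurs when an LR(0) state has both:
  - a complete (reduce) item [A → α .] (dot at the end), and
  - a shift item [B → β . c γ] (dot before a terminal).

Augment with E' → E and build the canonical LR(0) collection (I0 = CLOSURE({[E' → . E]}), then GOTO on every symbol after a dot until no new states appear). It has 19 states:
  I0: { [E → . S C *], [E → . a E], [E' → . E], [S → . + D E], [S → . a *], [S → . a y] }  — shift
  I1: { [D → . ( * E], [D → . y * a], [S → + . D E] }  — shift
  I2: { [E' → E .] }  — accept
  I3: { [C → . a], [E → S . C *] }  — shift
  I4: { [E → . S C *], [E → . a E], [E → a . E], [S → . + D E], [S → . a *], [S → . a y], [S → a . *], [S → a . y] }  — shift
  I5: { [S → a * .] }  — reduce
  I6: { [E → a E .] }  — reduce
  I7: { [S → a y .] }  — reduce
  I8: { [E → S C . *] }  — shift
  I9: { [C → a .] }  — reduce
  I10: { [E → S C * .] }  — reduce
  I11: { [D → ( . * E] }  — shift
  I12: { [E → . S C *], [E → . a E], [S → + D . E], [S → . + D E], [S → . a *], [S → . a y] }  — shift
  I13: { [D → y . * a] }  — shift
  I14: { [D → y * . a] }  — shift
  I15: { [D → y * a .] }  — reduce
  I16: { [S → + D E .] }  — reduce
  I17: { [D → ( * . E], [E → . S C *], [E → . a E], [S → . + D E], [S → . a *], [S → . a y] }  — shift
  I18: { [D → ( * E .] }  — reduce

No state contains both a complete item and a shift item.

Answer: No shift-reduce conflicts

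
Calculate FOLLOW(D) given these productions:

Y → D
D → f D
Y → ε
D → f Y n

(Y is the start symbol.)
{ $, 'n' }

To compute FOLLOW(D), find every occurrence of D on a right-hand side N → α D β: add FIRST(β) \ {ε}, and if β is empty or nullable also add FOLLOW(N). Iterate to a fixed point.

In Y → D: D is at the end, add FOLLOW(Y)
In D → f D: D is at the end; this adds FOLLOW(D) to itself — nothing new

The FOLLOW sets referred to above (computed the same way, to a fixed point):
  FOLLOW(Y) = { $, 'n' }

Taking the union: FOLLOW(D) = { $, 'n' }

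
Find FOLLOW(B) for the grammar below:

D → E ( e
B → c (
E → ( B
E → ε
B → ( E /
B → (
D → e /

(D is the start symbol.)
{ '(', '/' }

To compute FOLLOW(B), find every occurrence of B on a right-hand side N → α B β: add FIRST(β) \ {ε}, and if β is empty or nullable also add FOLLOW(N). Iterate to a fixed point.

In E → ( B: B is at the end, add FOLLOW(E)

The FOLLOW sets referred to above (computed the same way, to a fixed point):
  FOLLOW(E) = { '(', '/' }

Taking the union: FOLLOW(B) = { '(', '/' }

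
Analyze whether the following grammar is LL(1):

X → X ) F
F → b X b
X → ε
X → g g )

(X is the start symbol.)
No. Predict set conflict for X: { ')' }

Relevant sets:
  FIRST(X) = { ')', 'g', ε }
  FOLLOW(X) = { $, ')', 'b' }

For X:
  PREDICT(X → X ')' F) = { ')', 'g' }
  PREDICT(X → ε) = { $, ')', 'b' }
  PREDICT(X → g g ')') = { 'g' }
F has a single production, so nothing to check there.

Conflict found: Predict set conflict for X: { ')' }
The grammar is NOT LL(1).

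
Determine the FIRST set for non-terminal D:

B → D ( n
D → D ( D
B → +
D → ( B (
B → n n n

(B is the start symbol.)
From D → D ( D:
  - D is the symbol being defined: contributes nothing new
    D is not nullable, so stop
From D → ( B (:
  - '(' is a terminal: add '(' and stop

Collecting: FIRST(D) = { '(' }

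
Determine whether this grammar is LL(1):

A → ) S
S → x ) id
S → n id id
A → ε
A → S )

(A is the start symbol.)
A grammar is LL(1) if for each non-terminal N with multiple productions, the predict sets of those productions are pairwise disjoint, where PREDICT(N → α) = (FIRST(α) \ {ε}) ∪ (FOLLOW(N) if α ⇒* ε).

Relevant sets:
  FIRST(S) = { 'n', 'x' }
  FOLLOW(A) = { $ }

For A:
  PREDICT(A → ')' S) = { ')' }
  PREDICT(A → ε) = { $ }
  PREDICT(A → S ')') = { 'n', 'x' }
For S:
  PREDICT(S → x ')' id) = { 'x' }
  PREDICT(S → n id id) = { 'n' }

All predict sets are disjoint. The grammar IS LL(1).

Answer: Yes, the grammar is LL(1).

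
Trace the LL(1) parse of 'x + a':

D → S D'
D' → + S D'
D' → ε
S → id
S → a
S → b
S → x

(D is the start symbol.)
LL(1) parsing maintains a stack (initially the start symbol over $) and the input. At each step: if the stack top is a terminal, match it against the current input token; if it is a non-terminal N, replace it with the RHS of M[N, lookahead] (the unique production whose predict set contains the lookahead).

Stack is shown with the top on the left.

Stack     Input    Action
-------------------------
D $       x + a $  output D → S D'
S D' $    x + a $  output S → x
x D' $    x + a $  match 'x'
D' $      + a $    output D' → + S D'
+ S D' $  + a $    match '+'
S D' $    a $      output S → a
a D' $    a $      match 'a'
D' $      $        output D' → ε
$         $        accept

The string is accepted.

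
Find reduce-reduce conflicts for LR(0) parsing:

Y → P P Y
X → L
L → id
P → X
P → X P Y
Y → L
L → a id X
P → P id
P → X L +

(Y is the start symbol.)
A reduce-reduce conflict occurs when an LR(0) state has two complete items [A → α .] and [B → β .] — both call for a reduction, and with no lookahead the parser cannot choose between them.

Augment with Y' → Y and build the canonical LR(0) collection (I0 = CLOSURE({[Y' → . Y]}), then GOTO on every symbol after a dot until no new states appear). It has 17 states:
  I0: { [L → . a id X], [L → . id], [P → . P id], [P → . X L +], [P → . X P Y], [P → . X], [X → . L], [Y → . L], [Y → . P P Y], [Y' → . Y] }  — shift
  I1: { [X → L .], [Y → L .] }  — 2 reduces
  I2: { [L → . a id X], [L → . id], [P → . P id], [P → . X L +], [P → . X P Y], [P → . X], [P → P . id], [X → . L], [Y → P . P Y] }  — shift
  I3: { [L → . a id X], [L → . id], [P → . P id], [P → . X L +], [P → . X P Y], [P → . X], [P → X . L +], [P → X . P Y], [P → X .], [X → . L] }  — shift, reduce
  I4: { [Y' → Y .] }  — accept
  I5: { [L → a . id X] }  — shift
  I6: { [L → id .] }  — reduce
  I7: { [L → . a id X], [L → . id], [L → a id . X], [X → . L] }  — shift
  I8: { [X → L .] }  — reduce
  I9: { [L → a id X .] }  — reduce
  I10: { [P → X L . +], [X → L .] }  — shift, reduce
  I11: { [L → . a id X], [L → . id], [P → . P id], [P → . X L +], [P → . X P Y], [P → . X], [P → P . id], [P → X P . Y], [X → . L], [Y → . L], [Y → . P P Y] }  — shift
  I12: { [P → X P Y .] }  — reduce
  I13: { [L → id .], [P → P id .] }  — 2 reduces
  I14: { [P → X L + .] }  — reduce
  I15: { [L → . a id X], [L → . id], [P → . P id], [P → . X L +], [P → . X P Y], [P → . X], [P → P . id], [X → . L], [Y → . L], [Y → . P P Y], [Y → P P . Y] }  — shift
  I16: { [Y → P P Y .] }  — reduce

I1 contains complete items [X → L .], [Y → L .] — reduce-reduce conflict.
I13 contains complete items [L → id .], [P → P id .] — reduce-reduce conflict.

Answer: Yes — I1: [X → L .] vs [Y → L .]; I13: [L → id .] vs [P → P id .]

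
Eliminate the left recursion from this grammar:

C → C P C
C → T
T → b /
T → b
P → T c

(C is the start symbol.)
C is directly left-recursive. The standard transformation for
  A → A α₁ | ... | A α_m | β₁ | ... | β_n
is
  A  → β₁ A' | ... | β_n A'
  A' → α₁ A' | ... | α_m A' | ε

C → T becomes C → T C'
C → C P C becomes C' → P C C'
Add C' → ε

Productions for other non-terminals are unchanged:
  T → b /
  T → b
  P → T c

Resulting grammar:
C → T C'
C' → P C C'
C' → ε
T → b /
T → b
P → T c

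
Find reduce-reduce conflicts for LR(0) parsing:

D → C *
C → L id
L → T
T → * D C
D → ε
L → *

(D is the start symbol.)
Yes — I1: [D → .] vs [L → * .]

A reduce-reduce conflict occurs when an LR(0) state has two complete items [A → α .] and [B → β .] — both call for a reduction, and with no lookahead the parser cannot choose between them.

Augment with D' → D and build the canonical LR(0) collection (I0 = CLOSURE({[D' → . D]}), then GOTO on every symbol after a dot until no new states appear). It has 10 states:
  I0: { [C → . L id], [D → . C *], [D → .], [D' → . D], [L → . *], [L → . T], [T → . * D C] }  — shift, reduce
  I1: { [C → . L id], [D → . C *], [D → .], [L → * .], [L → . *], [L → . T], [T → * . D C], [T → . * D C] }  — shift, 2 reduces
  I2: { [D → C . *] }  — shift
  I3: { [D' → D .] }  — accept
  I4: { [C → L . id] }  — shift
  I5: { [L → T .] }  — reduce
  I6: { [C → L id .] }  — reduce
  I7: { [D → C * .] }  — reduce
  I8: { [C → . L id], [L → . *], [L → . T], [T → * D . C], [T → . * D C] }  — shift
  I9: { [T → * D C .] }  — reduce

I1 contains complete items [D → .], [L → * .] — reduce-reduce conflict.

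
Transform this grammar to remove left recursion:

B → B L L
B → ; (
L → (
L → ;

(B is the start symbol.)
B is directly left-recursive. The standard transformation for
  A → A α₁ | ... | A α_m | β₁ | ... | β_n
is
  A  → β₁ A' | ... | β_n A'
  A' → α₁ A' | ... | α_m A' | ε

B → ; ( becomes B → ; ( B'
B → B L L becomes B' → L L B'
Add B' → ε

Productions for other non-terminals are unchanged:
  L → (
  L → ;

Resulting grammar:
B → ; ( B'
B' → L L B'
B' → ε
L → (
L → ;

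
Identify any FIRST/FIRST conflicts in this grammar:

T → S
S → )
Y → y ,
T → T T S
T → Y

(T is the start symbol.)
Yes. T → S / T → T T S on { ')' }; T → T T S / T → Y on { 'y' }

FIRST sets of the non-terminals at (or reachable through a nullable prefix from) the front of some alternative:
  FIRST(S) = { ')' }
  FIRST(T) = { ')', 'y' }
  FIRST(Y) = { 'y' }

Productions for T:
  T → S: FIRST = { ')' }
  T → T T S: FIRST = { ')', 'y' }
  T → Y: FIRST = { 'y' }
S, Y have only one production, so no FIRST/FIRST conflict is possible there.

Conflict for T: T → S and T → T T S
  Overlap: { ')' }
Conflict for T: T → T T S and T → Y
  Overlap: { 'y' }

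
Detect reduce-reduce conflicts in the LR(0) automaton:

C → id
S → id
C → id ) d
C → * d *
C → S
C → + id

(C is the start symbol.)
Augment with C' → C and build the canonical LR(0) collection (I0 = CLOSURE({[C' → . C]}), then GOTO on every symbol after a dot until no new states appear). It has 11 states:
  I0: { [C → . * d *], [C → . + id], [C → . S], [C → . id ) d], [C → . id], [C' → . C], [S → . id] }  — shift
  I1: { [C → * . d *] }  — shift
  I2: { [C → + . id] }  — shift
  I3: { [C' → C .] }  — accept
  I4: { [C → S .] }  — reduce
  I5: { [C → id . ) d], [C → id .], [S → id .] }  — shift, 2 reduces
  I6: { [C → id ) . d] }  — shift
  I7: { [C → id ) d .] }  — reduce
  I8: { [C → + id .] }  — reduce
  I9: { [C → * d . *] }  — shift
  I10: { [C → * d * .] }  — reduce

I5 contains complete items [C → id .], [S → id .] — reduce-reduce conflict.

Answer: Yes — I5: [C → id .] vs [S → id .]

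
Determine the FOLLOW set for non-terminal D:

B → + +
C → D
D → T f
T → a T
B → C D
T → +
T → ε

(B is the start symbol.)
{ $, '+', 'a', 'f' }

To compute FOLLOW(D), find every occurrence of D on a right-hand side N → α D β: add FIRST(β) \ {ε}, and if β is empty or nullable also add FOLLOW(N). Iterate to a fixed point.

In C → D: D is at the end, add FOLLOW(C)
In B → C D: D is at the end, add FOLLOW(B)

The FOLLOW sets referred to above (computed the same way, to a fixed point):
  FOLLOW(C) = { '+', 'a', 'f' }
  FOLLOW(B) = { $ }

Taking the union: FOLLOW(D) = { $, '+', 'a', 'f' }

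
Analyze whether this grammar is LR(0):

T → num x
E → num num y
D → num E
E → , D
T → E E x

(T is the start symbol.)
Yes, the grammar is LR(0)

A grammar is LR(0) if no state in the canonical LR(0) collection has:
  - both a shift item (dot before a terminal) and a complete item (shift-reduce conflict), or
  - two or more complete items (reduce-reduce conflict; the accept item [T' → T .] counts as a complete item here).

Augment with T' → T and build the canonical LR(0) collection (I0 = CLOSURE({[T' → . T]}), then GOTO on every symbol after a dot until no new states appear). It has 14 states:
  I0: { [E → . , D], [E → . num num y], [T → . E E x], [T → . num x], [T' → . T] }  — shift
  I1: { [D → . num E], [E → , . D] }  — shift
  I2: { [E → . , D], [E → . num num y], [T → E . E x] }  — shift
  I3: { [T' → T .] }  — accept
  I4: { [E → num . num y], [T → num . x] }  — shift
  I5: { [E → num num . y] }  — shift
  I6: { [T → num x .] }  — reduce
  I7: { [E → num num y .] }  — reduce
  I8: { [T → E E . x] }  — shift
  I9: { [E → num . num y] }  — shift
  I10: { [T → E E x .] }  — reduce
  I11: { [E → , D .] }  — reduce
  I12: { [D → num . E], [E → . , D], [E → . num num y] }  — shift
  I13: { [D → num E .] }  — reduce

Every state is either a pure shift/goto state or contains exactly one complete item and nothing to shift — no conflicts. The grammar is LR(0).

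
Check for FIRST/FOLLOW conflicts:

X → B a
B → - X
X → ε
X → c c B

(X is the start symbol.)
Nullable non-terminals: X.
FIRST sets used below: FIRST(B) = { '-' }

X: nullable alternative(s) X → ε; FOLLOW(X) = { $, 'a' }
  X → B a: FIRST \ {ε} = { '-' } — disjoint from FOLLOW(X)
  X → ε: FIRST \ {ε} = { } — this is the only nullable alternative, skip
  X → c c B: FIRST \ {ε} = { 'c' } — disjoint from FOLLOW(X)

B has no nullable alternative, so no FIRST/FOLLOW check is needed there.

No FIRST/FOLLOW conflicts found.

Answer: No FIRST/FOLLOW conflicts.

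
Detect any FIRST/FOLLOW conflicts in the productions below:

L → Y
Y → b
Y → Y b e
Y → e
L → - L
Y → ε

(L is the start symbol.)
A FIRST/FOLLOW conflict occurs when a non-terminal N has a nullable alternative N → β (β ⇒* ε) and another alternative N → α with FIRST(α) ∩ FOLLOW(N) ≠ ∅: on such a lookahead the parser cannot decide between expanding α and letting N vanish via β.

Nullable non-terminals: L, Y.
FIRST sets used below: FIRST(Y) = { 'b', 'e', ε }

L: nullable alternative(s) L → Y; FOLLOW(L) = { $ }
  L → Y: FIRST \ {ε} = { 'b', 'e' } — this is the only nullable alternative, skip
  L → - L: FIRST \ {ε} = { '-' } — disjoint from FOLLOW(L)

Y: nullable alternative(s) Y → ε; FOLLOW(Y) = { $, 'b' }
  Y → b: FIRST \ {ε} = { 'b' } — overlaps FOLLOW(Y) on { 'b' }: CONFLICT
  Y → Y b e: FIRST \ {ε} = { 'b', 'e' } — overlaps FOLLOW(Y) on { 'b' }: CONFLICT
  Y → e: FIRST \ {ε} = { 'e' } — disjoint from FOLLOW(Y)
  Y → ε: FIRST \ {ε} = { } — this is the only nullable alternative, skip

So the grammar has 2 FIRST/FOLLOW conflicts (marked CONFLICT above).

Answer: Yes. Y → b with FOLLOW(Y) on { 'b' }; Y → Y b e with FOLLOW(Y) on { 'b' }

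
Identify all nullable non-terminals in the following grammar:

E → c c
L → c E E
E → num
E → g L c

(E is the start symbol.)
None

There are no ε-productions, so no non-terminal can derive ε.
No non-terminals are nullable.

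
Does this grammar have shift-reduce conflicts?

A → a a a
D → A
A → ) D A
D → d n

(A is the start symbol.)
No shift-reduce conflicts

A shift-reduce conflict occurs when an LR(0) state has both:
  - a complete (reduce) item [A → α .] (dot at the end), and
  - a shift item [B → β . c γ] (dot before a terminal).

Augment with A' → A and build the canonical LR(0) collection (I0 = CLOSURE({[A' → . A]}), then GOTO on every symbol after a dot until no new states appear). It has 11 states:
  I0: { [A → . ) D A], [A → . a a a], [A' → . A] }  — shift
  I1: { [A → ) . D A], [A → . ) D A], [A → . a a a], [D → . A], [D → . d n] }  — shift
  I2: { [A' → A .] }  — accept
  I3: { [A → a . a a] }  — shift
  I4: { [A → a a . a] }  — shift
  I5: { [A → a a a .] }  — reduce
  I6: { [D → A .] }  — reduce
  I7: { [A → ) D . A], [A → . ) D A], [A → . a a a] }  — shift
  I8: { [D → d . n] }  — shift
  I9: { [D → d n .] }  — reduce
  I10: { [A → ) D A .] }  — reduce

No state contains both a complete item and a shift item.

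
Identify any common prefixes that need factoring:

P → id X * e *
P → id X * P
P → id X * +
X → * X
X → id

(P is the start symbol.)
Yes, P has productions with common prefix 'id X *'

Left-factoring is needed when two productions for the same non-terminal
share a common prefix on the right-hand side.

Productions for P:
  P → id X * e *
  P → id X * P
  P → id X * +
Productions for X:
  X → * X
  X → id

Found common prefix 'id X *' in productions for P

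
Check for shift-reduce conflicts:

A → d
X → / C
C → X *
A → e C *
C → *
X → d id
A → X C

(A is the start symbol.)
Yes — I4: [A → d .] vs [X → d . id]

A shift-reduce conflict occurs when an LR(0) state has both:
  - a complete (reduce) item [A → α .] (dot at the end), and
  - a shift item [B → β . c γ] (dot before a terminal).

Augment with A' → A and build the canonical LR(0) collection (I0 = CLOSURE({[A' → . A]}), then GOTO on every symbol after a dot until no new states appear). It has 15 states:
  I0: { [A → . X C], [A → . d], [A → . e C *], [A' → . A], [X → . / C], [X → . d id] }  — shift
  I1: { [C → . *], [C → . X *], [X → . / C], [X → . d id], [X → / . C] }  — shift
  I2: { [A' → A .] }  — accept
  I3: { [A → X . C], [C → . *], [C → . X *], [X → . / C], [X → . d id] }  — shift
  I4: { [A → d .], [X → d . id] }  — shift, reduce
  I5: { [A → e . C *], [C → . *], [C → . X *], [X → . / C], [X → . d id] }  — shift
  I6: { [C → * .] }  — reduce
  I7: { [A → e C . *] }  — shift
  I8: { [C → X . *] }  — shift
  I9: { [X → d . id] }  — shift
  I10: { [X → d id .] }  — reduce
  I11: { [C → X * .] }  — reduce
  I12: { [A → e C * .] }  — reduce
  I13: { [A → X C .] }  — reduce
  I14: { [X → / C .] }  — reduce

I4 contains reduce item [A → d .] and shift item [X → d . id] — shift-reduce conflict.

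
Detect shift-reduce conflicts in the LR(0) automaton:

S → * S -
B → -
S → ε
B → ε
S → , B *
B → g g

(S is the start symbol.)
A shift-reduce conflict occurs when an LR(0) state has both:
  - a complete (reduce) item [A → α .] (dot at the end), and
  - a shift item [B → β . c γ] (dot before a terminal).

Augment with S' → S and build the canonical LR(0) collection (I0 = CLOSURE({[S' → . S]}), then GOTO on every symbol after a dot until no new states appear). It has 11 states:
  I0: { [S → . * S -], [S → . , B *], [S → .], [S' → . S] }  — shift, reduce
  I1: { [S → * . S -], [S → . * S -], [S → . , B *], [S → .] }  — shift, reduce
  I2: { [B → . -], [B → . g g], [B → .], [S → , . B *] }  — shift, reduce
  I3: { [S' → S .] }  — accept
  I4: { [B → - .] }  — reduce
  I5: { [S → , B . *] }  — shift
  I6: { [B → g . g] }  — shift
  I7: { [B → g g .] }  — reduce
  I8: { [S → , B * .] }  — reduce
  I9: { [S → * S . -] }  — shift
  I10: { [S → * S - .] }  — reduce

I0 contains reduce item [S → .] and shift items [S → . * S -], [S → . , B *] — shift-reduce conflict.
I1 contains reduce item [S → .] and shift items [S → . * S -], [S → . , B *] — shift-reduce conflict.
I2 contains reduce item [B → .] and shift items [B → . -], [B → . g g] — shift-reduce conflict.

Answer: Yes — I0: [S → .] vs [S → . * S -]; I1: [S → .] vs [S → . * S -]; I2: [B → .] vs [B → . -]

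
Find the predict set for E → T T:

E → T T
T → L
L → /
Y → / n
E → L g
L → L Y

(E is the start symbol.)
{ '/' }

PREDICT(E → T T) = (FIRST(RHS) \ {ε}) ∪ (FOLLOW(E) if ε ∈ FIRST(RHS), i.e. RHS ⇒* ε)
FIRST(T) = { '/' }
FIRST(T T) = { '/' }
ε ∉ FIRST(T T), so FOLLOW(E) is not added.
PREDICT(E → T T) = { '/' }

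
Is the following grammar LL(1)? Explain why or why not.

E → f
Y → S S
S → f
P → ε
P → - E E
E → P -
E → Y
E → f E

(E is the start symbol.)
A grammar is LL(1) if for each non-terminal N with multiple productions, the predict sets of those productions are pairwise disjoint, where PREDICT(N → α) = (FIRST(α) \ {ε}) ∪ (FOLLOW(N) if α ⇒* ε).

Relevant sets:
  FIRST(P) = { '-', ε }
  FIRST(Y) = { 'f' }
  FOLLOW(P) = { '-' }

For E:
  PREDICT(E → f) = { 'f' }
  PREDICT(E → P '-') = { '-' }
  PREDICT(E → Y) = { 'f' }
  PREDICT(E → f E) = { 'f' }
For P:
  PREDICT(P → ε) = { '-' }
  PREDICT(P → '-' E E) = { '-' }
Y, S have a single production, so nothing to check there.

Conflict found: Predict set conflict for E: { 'f' }
The grammar is NOT LL(1).

Answer: No. Predict set conflict for E: { 'f' }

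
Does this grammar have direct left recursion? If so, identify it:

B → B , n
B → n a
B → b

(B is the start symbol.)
B → B , n: LEFT RECURSIVE (starts with B)
B → n a: starts with n
B → b: starts with b

The grammar has direct left recursion on: B.

Answer: Yes, B is left-recursive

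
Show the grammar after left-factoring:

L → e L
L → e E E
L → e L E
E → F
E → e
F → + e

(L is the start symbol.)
L → e L'
L' → L L''
L'' → ε
L'' → E
L' → E E
E → F
E → e
F → + e

Left-factoring transforms A → αβ₁ | αβ₂ into A → αA' and A' → β₁ | β₂
(α is the longest common prefix among the alternatives). Repeat until
no nonterminal has two alternatives with a common prefix.

Round 1: L has alternatives sharing prefix 'e'. Introduce L': L → e L'
  Add: L' → L
  Add: L' → E E
  Add: L' → L E

Round 2: L' has alternatives sharing prefix 'L'. Introduce L'': L' → L L''
  Add: L'' → ε
  Add: L'' → E

No remaining common prefixes — done.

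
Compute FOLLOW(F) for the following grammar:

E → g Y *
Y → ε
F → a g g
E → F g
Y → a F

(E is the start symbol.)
{ '*', 'g' }

To compute FOLLOW(F), find every occurrence of F on a right-hand side N → α F β: add FIRST(β) \ {ε}, and if β is empty or nullable also add FOLLOW(N). Iterate to a fixed point.

In E → F g: F is followed by g, add FIRST(g) \ {ε} = { 'g' }
In Y → a F: F is at the end, add FOLLOW(Y)

The FOLLOW sets referred to above (computed the same way, to a fixed point):
  FOLLOW(Y) = { '*' }

Taking the union: FOLLOW(F) = { '*', 'g' }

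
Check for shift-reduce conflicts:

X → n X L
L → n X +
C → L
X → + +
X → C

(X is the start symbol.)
A shift-reduce conflict occurs when an LR(0) state has both:
  - a complete (reduce) item [A → α .] (dot at the end), and
  - a shift item [B → β . c γ] (dot before a terminal).

Augment with X' → X and build the canonical LR(0) collection (I0 = CLOSURE({[X' → . X]}), then GOTO on every symbol after a dot until no new states appear). It has 12 states:
  I0: { [C → . L], [L → . n X +], [X → . + +], [X → . C], [X → . n X L], [X' → . X] }  — shift
  I1: { [X → + . +] }  — shift
  I2: { [X → C .] }  — reduce
  I3: { [C → L .] }  — reduce
  I4: { [X' → X .] }  — accept
  I5: { [C → . L], [L → . n X +], [L → n . X +], [X → . + +], [X → . C], [X → . n X L], [X → n . X L] }  — shift
  I6: { [L → . n X +], [L → n X . +], [X → n X . L] }  — shift
  I7: { [L → n X + .] }  — reduce
  I8: { [X → n X L .] }  — reduce
  I9: { [C → . L], [L → . n X +], [L → n . X +], [X → . + +], [X → . C], [X → . n X L] }  — shift
  I10: { [L → n X . +] }  — shift
  I11: { [X → + + .] }  — reduce

No state contains both a complete item and a shift item.

Answer: No shift-reduce conflicts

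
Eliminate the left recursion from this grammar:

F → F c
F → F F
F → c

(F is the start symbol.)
F → c F'
F' → c F'
F' → F F'
F' → ε

F is directly left-recursive. The standard transformation for
  A → A α₁ | ... | A α_m | β₁ | ... | β_n
is
  A  → β₁ A' | ... | β_n A'
  A' → α₁ A' | ... | α_m A' | ε

F → c becomes F → c F'
F → F c becomes F' → c F'
F → F F becomes F' → F F'
Add F' → ε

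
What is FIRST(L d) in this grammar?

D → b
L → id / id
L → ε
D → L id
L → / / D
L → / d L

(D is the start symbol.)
{ '/', 'd', 'id' }

FIRST sets of the non-terminals involved (from the grammar, by fixed-point iteration):
  FIRST(L) = { '/', 'id', ε }

To compute FIRST(L d), process the symbols left to right:
Symbol L is a non-terminal. Add FIRST(L) \ {ε} = { '/', 'id' }
L is nullable (ε ∈ FIRST(L)), continue to the next symbol.
Symbol d is a terminal. Add 'd' and stop.
FIRST(L d) = { '/', 'd', 'id' }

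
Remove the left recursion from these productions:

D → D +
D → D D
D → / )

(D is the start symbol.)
D is directly left-recursive. The standard transformation for
  A → A α₁ | ... | A α_m | β₁ | ... | β_n
is
  A  → β₁ A' | ... | β_n A'
  A' → α₁ A' | ... | α_m A' | ε

D → / ) becomes D → / ) D'
D → D + becomes D' → + D'
D → D D becomes D' → D D'
Add D' → ε

Resulting grammar:
D → / ) D'
D' → + D'
D' → D D'
D' → ε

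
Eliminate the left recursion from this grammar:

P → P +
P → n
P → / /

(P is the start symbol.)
P → n P'
P → / / P'
P' → + P'
P' → ε

P is directly left-recursive. The standard transformation for
  A → A α₁ | ... | A α_m | β₁ | ... | β_n
is
  A  → β₁ A' | ... | β_n A'
  A' → α₁ A' | ... | α_m A' | ε

P → n becomes P → n P'
P → / / becomes P → / / P'
P → P + becomes P' → + P'
Add P' → ε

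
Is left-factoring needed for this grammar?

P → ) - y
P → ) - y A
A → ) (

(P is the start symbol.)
Left-factoring is needed when two productions for the same non-terminal
share a common prefix on the right-hand side.

Productions for P:
  P → ) - y
  P → ) - y A

Found common prefix ') - y' in productions for P

Answer: Yes, P has productions with common prefix ') - y'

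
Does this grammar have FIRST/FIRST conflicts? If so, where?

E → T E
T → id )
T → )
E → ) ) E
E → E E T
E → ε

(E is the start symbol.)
A FIRST/FIRST conflict occurs when two productions N → α and N → β for the same non-terminal have FIRST(α) ∩ FIRST(β) ≠ ∅ (with ε ∈ FIRST of a nullable right-hand side, so two nullable alternatives also conflict).

FIRST sets of the non-terminals at (or reachable through a nullable prefix from) the front of some alternative:
  FIRST(T) = { ')', 'id' }
  FIRST(E) = { ')', 'id', ε }

Productions for E:
  E → T E: FIRST = { ')', 'id' }
  E → ) ) E: FIRST = { ')' }
  E → E E T: FIRST = { ')', 'id' }
  E → ε: FIRST = { ε }
Productions for T:
  T → id ): FIRST = { 'id' }
  T → ): FIRST = { ')' }

Conflict for E: E → T E and E → ) ) E
  Overlap: { ')' }
Conflict for E: E → T E and E → E E T
  Overlap: { ')', 'id' }
Conflict for E: E → ) ) E and E → E E T
  Overlap: { ')' }

Answer: Yes. E → T E / E → ')' ')' E on { ')' }; E → T E / E → E E T on { ')', 'id' }; E → ')' ')' E / E → E E T on { ')' }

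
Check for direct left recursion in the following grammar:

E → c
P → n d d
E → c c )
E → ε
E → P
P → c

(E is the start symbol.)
No direct left recursion

E → c: starts with c
P → n d d: starts with n
E → c c ): starts with c
E → ε: starts with ε
E → P: starts with P
P → c: starts with c

No direct left recursion found.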